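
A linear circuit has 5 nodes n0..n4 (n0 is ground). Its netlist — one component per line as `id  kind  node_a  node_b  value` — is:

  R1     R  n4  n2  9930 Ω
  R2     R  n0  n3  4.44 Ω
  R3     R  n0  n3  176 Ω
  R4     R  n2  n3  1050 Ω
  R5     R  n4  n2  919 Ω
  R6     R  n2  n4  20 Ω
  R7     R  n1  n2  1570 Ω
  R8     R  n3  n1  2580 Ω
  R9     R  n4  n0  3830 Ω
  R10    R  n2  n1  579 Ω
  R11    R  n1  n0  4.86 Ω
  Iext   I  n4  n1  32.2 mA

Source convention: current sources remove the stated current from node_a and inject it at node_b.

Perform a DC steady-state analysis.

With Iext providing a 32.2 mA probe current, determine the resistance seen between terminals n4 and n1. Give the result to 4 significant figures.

Apply KCL at each of the 4 non-ground nodes and solve the resulting linear system.
Node n1: branches {R7, R8, R10, R11, Iext} → V_1 = 0.05308
Node n2: branches {R1, R4, R5, R6, R7, R10} → V_2 = -8.933
Node n3: branches {R2, R3, R4, R8} → V_3 = -0.03654
Node n4: branches {R1, R5, R6, R9, Iext} → V_4 = -9.513

R_eq = 297.1 Ω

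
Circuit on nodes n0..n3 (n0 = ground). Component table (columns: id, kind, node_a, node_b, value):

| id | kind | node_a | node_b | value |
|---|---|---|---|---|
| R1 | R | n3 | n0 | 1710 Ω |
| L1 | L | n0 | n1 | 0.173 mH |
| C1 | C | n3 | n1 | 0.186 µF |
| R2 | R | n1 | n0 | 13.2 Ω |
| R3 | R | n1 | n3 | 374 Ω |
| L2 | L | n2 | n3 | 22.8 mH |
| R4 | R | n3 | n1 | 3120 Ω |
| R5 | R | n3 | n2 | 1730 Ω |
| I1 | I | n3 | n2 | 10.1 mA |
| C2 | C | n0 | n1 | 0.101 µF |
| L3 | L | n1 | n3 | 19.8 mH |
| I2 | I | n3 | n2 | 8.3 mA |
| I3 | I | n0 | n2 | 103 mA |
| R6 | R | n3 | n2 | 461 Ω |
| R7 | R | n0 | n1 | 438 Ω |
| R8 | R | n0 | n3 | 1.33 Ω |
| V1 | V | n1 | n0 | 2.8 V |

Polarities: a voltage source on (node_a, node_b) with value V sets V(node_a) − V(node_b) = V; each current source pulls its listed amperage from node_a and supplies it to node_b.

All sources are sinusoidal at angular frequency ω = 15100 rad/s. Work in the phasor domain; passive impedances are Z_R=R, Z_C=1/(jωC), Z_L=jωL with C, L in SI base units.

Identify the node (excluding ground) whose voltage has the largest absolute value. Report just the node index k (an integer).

MNA unknowns: 3 node voltages V₁..V_3 plus 1 source current (V1)
R1: Y=0.0005848+0.000j on G[3,0]
L1: Y=0.000-0.3828j on G[0,1]
C1: Y=0.000+0.002809j on G[3,1]
R2: Y=0.07576+0.000j on G[1,0]
R3: Y=0.002674+0.000j on G[1,3]
L2: Y=0.000-0.002905j on G[2,3]
R4: Y=0.0003205+0.000j on G[3,1]
R5: Y=0.0005780+0.000j on G[3,2]
I1: z[3]−=0.0101, z[2]+=0.0101
C2: Y=0.000+0.001525j on G[0,1]
L3: Y=0.000-0.003345j on G[1,3]
I2: z[3]−=0.0083, z[2]+=0.0083
I3: z[0]−=0.103, z[2]+=0.103
R6: Y=0.002169+0.000j on G[3,2]
R7: Y=0.002283+0.000j on G[0,1]
R8: Y=0.7519+0.000j on G[0,3]
V1: row V1−V0=2.8, i_V1 at 1,0
solve → V1=2.800+0.000j, V2=21.01+22.06j, V3=0.1474-0.001882j
aux → i_V1=-0.2265+1.069j

2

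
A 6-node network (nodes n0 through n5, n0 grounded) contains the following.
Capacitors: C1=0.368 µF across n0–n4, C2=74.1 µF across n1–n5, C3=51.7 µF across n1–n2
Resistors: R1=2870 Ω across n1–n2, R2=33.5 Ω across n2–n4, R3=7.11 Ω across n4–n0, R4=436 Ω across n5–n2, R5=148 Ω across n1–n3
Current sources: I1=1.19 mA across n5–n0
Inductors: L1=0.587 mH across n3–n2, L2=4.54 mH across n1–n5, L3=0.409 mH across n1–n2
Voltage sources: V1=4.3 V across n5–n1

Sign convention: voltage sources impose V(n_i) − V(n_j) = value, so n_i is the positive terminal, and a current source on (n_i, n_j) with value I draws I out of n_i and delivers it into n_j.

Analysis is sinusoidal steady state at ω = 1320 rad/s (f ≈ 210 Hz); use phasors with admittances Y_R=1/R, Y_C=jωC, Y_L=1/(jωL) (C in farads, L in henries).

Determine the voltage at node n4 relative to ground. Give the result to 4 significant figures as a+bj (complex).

Element admittances at ω=1320 rad/s:
  Y(C1) = 0.000+0.0004858j S between n0,n4
  Y(R1) = 0.0003484+0.000j S between n1,n2
  Y(R2) = 0.02985+0.000j S between n2,n4
  Y(C2) = 0.000+0.09781j S between n1,n5
  I1: injects 0.00119 A into n0 (from n5)
  Y(L1) = 0.000-1.291j S between n3,n2
  Y(L2) = 0.000-0.1669j S between n1,n5
  Y(L3) = 0.000-1.852j S between n1,n2
  Y(R3) = 0.1406+0.000j S between n4,n0
  Y(R4) = 0.002294+0.000j S between n5,n2
  Y(C3) = 0.000+0.06824j S between n1,n2
  Y(R5) = 0.006757+0.000j S between n1,n3
  V1: constraint V(n5)−V(n1) = 4.3
Assemble and solve the 6×6 MNA system:
  V(n1)=-0.04836-0.006166j  V(n2)=-0.04833+2.922e-05j  V(n3)=-0.04829+2.888e-05j  V(n4)=-0.008461+2.922e-05j  V(n5)=4.252-0.006166j
  i(V1)=-0.01105+0.2970j

-0.008461+2.922e-05j V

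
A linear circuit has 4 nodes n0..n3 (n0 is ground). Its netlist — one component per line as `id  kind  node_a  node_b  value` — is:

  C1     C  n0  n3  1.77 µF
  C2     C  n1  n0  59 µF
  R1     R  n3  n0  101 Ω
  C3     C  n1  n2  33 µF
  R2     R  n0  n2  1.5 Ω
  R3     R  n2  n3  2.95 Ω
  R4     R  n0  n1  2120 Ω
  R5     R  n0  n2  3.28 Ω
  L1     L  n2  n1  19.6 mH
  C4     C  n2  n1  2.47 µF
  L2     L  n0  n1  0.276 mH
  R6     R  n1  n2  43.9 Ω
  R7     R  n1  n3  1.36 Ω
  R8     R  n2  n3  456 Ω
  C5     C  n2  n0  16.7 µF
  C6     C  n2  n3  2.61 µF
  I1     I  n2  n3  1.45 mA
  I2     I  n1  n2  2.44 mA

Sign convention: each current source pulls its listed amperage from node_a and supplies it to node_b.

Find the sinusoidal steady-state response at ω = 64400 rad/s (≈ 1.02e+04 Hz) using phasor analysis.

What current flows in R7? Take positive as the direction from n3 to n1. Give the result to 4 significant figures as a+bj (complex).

Apply KCL at each of the 3 non-ground nodes and solve the resulting linear system.
Node n1: branches {C2, C3, R4, L1, C4, L2, R6, R7, I2} → V_1 = -4.996e-06+0.0001320j
Node n2: branches {C3, R2, R3, R5, L1, C4, R6, R8, C5, C6, I1, I2} → V_2 = 0.0001385-0.0002874j
Node n3: branches {C1, R1, R3, R7, R8, C6, I1} → V_3 = 0.001335-0.0003260j

0.0009850-0.0003368j A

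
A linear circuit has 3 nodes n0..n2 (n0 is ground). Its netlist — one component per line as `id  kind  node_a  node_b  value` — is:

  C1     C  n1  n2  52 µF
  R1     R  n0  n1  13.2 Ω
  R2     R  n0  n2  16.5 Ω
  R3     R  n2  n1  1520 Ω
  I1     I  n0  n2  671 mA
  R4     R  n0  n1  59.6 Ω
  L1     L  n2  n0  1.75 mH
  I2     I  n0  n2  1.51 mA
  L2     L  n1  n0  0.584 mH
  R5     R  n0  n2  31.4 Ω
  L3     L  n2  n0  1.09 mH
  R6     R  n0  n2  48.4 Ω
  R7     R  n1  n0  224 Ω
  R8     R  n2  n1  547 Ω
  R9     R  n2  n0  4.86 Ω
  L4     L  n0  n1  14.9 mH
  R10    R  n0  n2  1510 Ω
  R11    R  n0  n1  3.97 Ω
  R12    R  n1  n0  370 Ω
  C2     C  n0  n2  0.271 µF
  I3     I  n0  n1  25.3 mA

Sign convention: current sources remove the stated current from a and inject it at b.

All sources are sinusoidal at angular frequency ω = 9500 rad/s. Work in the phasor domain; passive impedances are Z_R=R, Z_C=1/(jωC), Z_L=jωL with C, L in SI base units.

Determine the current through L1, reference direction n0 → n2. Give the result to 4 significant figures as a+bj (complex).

Element admittances at ω=9500 rad/s:
  Y(C1) = 0.000+0.4940j S between n1,n2
  Y(R1) = 0.07576+0.000j S between n0,n1
  Y(R2) = 0.06061+0.000j S between n0,n2
  Y(R3) = 0.0006579+0.000j S between n2,n1
  I1: injects 0.671 A into n2 (from n0)
  Y(R4) = 0.01678+0.000j S between n0,n1
  Y(L1) = 0.000-0.06015j S between n2,n0
  I2: injects 0.00151 A into n2 (from n0)
  Y(L2) = 0.000-0.1802j S between n1,n0
  Y(R5) = 0.03185+0.000j S between n0,n2
  Y(L3) = 0.000-0.09657j S between n2,n0
  Y(R6) = 0.02066+0.000j S between n0,n2
  Y(R7) = 0.004464+0.000j S between n1,n0
  Y(R8) = 0.001828+0.000j S between n2,n1
  Y(R9) = 0.2058+0.000j S between n2,n0
  Y(L4) = 0.000-0.007065j S between n0,n1
  Y(R10) = 0.0006623+0.000j S between n0,n2
  Y(R11) = 0.2519+0.000j S between n0,n1
  Y(R12) = 0.002703+0.000j S between n1,n0
  Y(C2) = 0.000+0.002574j S between n0,n2
  I3: injects 0.0253 A into n1 (from n0)
Assemble and solve the 2×2 MNA system:
  V(n1)=0.6854+0.7577j  V(n2)=0.9685+0.03523j

-0.002119+0.05825j A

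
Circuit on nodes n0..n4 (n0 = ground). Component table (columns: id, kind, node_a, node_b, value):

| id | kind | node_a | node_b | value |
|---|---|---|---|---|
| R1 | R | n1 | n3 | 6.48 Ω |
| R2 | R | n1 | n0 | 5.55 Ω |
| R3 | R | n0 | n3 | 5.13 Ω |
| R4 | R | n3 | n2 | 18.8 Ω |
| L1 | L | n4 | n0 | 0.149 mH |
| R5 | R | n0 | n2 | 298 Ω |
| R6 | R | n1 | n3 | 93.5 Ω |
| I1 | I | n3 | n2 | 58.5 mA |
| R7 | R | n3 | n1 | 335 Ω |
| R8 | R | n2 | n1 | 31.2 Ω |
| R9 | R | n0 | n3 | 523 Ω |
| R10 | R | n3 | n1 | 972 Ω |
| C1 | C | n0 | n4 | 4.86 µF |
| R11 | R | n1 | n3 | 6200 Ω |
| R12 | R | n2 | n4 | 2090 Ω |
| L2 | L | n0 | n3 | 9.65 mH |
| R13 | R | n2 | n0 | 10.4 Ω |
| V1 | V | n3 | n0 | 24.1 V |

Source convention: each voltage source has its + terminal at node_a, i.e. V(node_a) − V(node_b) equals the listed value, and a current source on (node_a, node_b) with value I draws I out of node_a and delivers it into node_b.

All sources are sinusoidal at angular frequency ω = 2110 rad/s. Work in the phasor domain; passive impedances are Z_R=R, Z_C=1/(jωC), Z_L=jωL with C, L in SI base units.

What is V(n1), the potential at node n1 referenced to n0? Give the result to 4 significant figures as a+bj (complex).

Apply KCL at each of the 4 non-ground nodes and solve the resulting linear system.
Node n1: branches {R1, R2, R6, R7, R8, R10, R11} → V_1 = 11.47+3.065e-07j
Node n2: branches {R4, R5, I1, R8, R12, R13} → V_2 = 9.220+3.647e-06j
Node n3: branches {R1, R3, R4, R6, I1, R7, R9, R10, R11, L2, V1} → V_3 = 24.10+0.000j
Node n4: branches {L1, C1, R12} → V_4 = 2.094e-07+0.001391j
Source currents: i(V1)=-7.732+1.184j

11.47+3.065e-07j V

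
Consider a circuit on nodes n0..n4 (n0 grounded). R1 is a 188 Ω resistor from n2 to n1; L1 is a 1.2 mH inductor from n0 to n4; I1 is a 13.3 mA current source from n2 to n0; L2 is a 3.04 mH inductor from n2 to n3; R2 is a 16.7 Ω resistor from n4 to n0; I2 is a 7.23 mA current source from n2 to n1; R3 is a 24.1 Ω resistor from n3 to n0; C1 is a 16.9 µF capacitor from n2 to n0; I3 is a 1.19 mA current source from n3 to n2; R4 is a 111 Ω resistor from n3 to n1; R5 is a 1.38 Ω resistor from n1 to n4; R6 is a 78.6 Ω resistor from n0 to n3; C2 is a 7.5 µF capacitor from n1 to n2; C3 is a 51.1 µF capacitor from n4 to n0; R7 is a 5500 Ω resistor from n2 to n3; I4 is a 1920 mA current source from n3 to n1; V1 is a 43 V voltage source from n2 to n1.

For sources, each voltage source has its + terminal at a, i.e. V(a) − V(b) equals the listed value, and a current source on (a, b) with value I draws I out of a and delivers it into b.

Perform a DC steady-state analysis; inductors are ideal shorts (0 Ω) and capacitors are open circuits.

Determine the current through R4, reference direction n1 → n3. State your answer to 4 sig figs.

Element admittances at DC:
  Y(R1) = 0.005319 S between n2,n1
  L1: short n0↔n4 (DC inductor)
  I1: injects 0.0133 A into n0 (from n2)
  L2: short n2↔n3 (DC inductor)
  Y(R2) = 0.05988 S between n4,n0
  I2: injects 0.00723 A into n1 (from n2)
  Y(R3) = 0.04149 S between n3,n0
  Y(C1) = 0.000 S between n2,n0
  I3: injects 0.00119 A into n2 (from n3)
  Y(R4) = 0.009009 S between n3,n1
  Y(R5) = 0.7246 S between n1,n4
  Y(R6) = 0.01272 S between n0,n3
  Y(C2) = 0.000 S between n1,n2
  Y(C3) = 0.000 S between n4,n0
  Y(R7) = 0.0001818 S between n2,n3
  I4: injects 1.92 A into n1 (from n3)
  V1: constraint V(n2)−V(n1) = 43
Assemble and solve the 7×7 MNA system:
  V(n1)=-3.010  V(n2)=39.99  V(n3)=39.99  V(n4)=0.000
  i(L1)=2.181  i(L2)=4.477  i(V1)=-4.725

-0.3874 A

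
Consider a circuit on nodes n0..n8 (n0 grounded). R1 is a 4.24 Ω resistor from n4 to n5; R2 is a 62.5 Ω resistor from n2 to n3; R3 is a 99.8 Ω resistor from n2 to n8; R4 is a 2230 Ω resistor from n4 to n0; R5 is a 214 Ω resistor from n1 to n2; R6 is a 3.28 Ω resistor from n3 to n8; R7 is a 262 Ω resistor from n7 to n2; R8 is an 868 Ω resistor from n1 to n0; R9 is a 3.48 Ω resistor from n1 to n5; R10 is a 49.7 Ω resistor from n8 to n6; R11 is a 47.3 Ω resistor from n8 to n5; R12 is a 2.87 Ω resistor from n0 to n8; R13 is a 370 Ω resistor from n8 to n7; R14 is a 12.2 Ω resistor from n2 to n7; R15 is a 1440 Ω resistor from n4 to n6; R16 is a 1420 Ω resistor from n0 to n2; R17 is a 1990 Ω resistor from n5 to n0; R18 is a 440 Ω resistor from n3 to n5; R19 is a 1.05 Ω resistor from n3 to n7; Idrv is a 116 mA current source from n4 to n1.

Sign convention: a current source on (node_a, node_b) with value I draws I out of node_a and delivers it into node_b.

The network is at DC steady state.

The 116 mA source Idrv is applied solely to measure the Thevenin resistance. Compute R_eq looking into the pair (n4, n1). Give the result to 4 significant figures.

R_eq = 7.640 Ω

Apply KCL at each of the 8 non-ground nodes and solve the resulting linear system.
Node n1: branches {R5, R8, R9, Idrv} → V_1 = 0.3425
Node n2: branches {R2, R3, R5, R7, R14, R16} → V_2 = 0.01749
Node n3: branches {R2, R6, R18, R19} → V_3 = 0.003487
Node n4: branches {R1, R4, R15, Idrv} → V_4 = -0.5438
Node n5: branches {R1, R9, R11, R17, R18} → V_5 = -0.05456
Node n6: branches {R10, R15} → V_6 = -0.01852
Node n7: branches {R7, R13, R14, R19} → V_7 = 0.004631
Node n8: branches {R3, R6, R10, R11, R12, R13} → V_8 = -0.0003891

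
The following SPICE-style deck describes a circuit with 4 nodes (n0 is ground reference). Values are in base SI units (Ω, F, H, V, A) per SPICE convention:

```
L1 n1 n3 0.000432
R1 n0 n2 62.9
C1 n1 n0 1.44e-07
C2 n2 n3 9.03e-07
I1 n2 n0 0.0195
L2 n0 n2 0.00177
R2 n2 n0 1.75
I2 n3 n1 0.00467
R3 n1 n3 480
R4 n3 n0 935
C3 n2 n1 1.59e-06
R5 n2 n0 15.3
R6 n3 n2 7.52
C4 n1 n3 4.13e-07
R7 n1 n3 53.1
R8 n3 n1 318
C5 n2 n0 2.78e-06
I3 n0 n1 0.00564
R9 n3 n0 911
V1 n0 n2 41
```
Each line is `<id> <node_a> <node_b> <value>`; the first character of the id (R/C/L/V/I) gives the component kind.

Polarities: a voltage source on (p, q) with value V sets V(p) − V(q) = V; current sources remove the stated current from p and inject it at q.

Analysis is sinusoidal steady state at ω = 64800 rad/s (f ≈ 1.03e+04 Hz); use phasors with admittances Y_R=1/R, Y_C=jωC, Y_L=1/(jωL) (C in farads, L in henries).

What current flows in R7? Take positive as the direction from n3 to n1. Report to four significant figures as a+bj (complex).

Apply KCL at each of the 3 non-ground nodes and solve the resulting linear system.
Node n1: branches {L1, C1, I2, R3, C3, C4, R7, R8, I3} → V_1 = -37.60+0.5081j
Node n2: branches {R1, C2, I1, L2, R2, C3, R5, R6, C5, V1} → V_2 = -41.00+0.000j
Node n3: branches {L1, C2, I2, R3, R4, R6, C4, R7, R8, R9} → V_3 = -40.06-0.4089j
Source currents: i(V1)=-26.84-7.380j

-0.04633-0.01727j A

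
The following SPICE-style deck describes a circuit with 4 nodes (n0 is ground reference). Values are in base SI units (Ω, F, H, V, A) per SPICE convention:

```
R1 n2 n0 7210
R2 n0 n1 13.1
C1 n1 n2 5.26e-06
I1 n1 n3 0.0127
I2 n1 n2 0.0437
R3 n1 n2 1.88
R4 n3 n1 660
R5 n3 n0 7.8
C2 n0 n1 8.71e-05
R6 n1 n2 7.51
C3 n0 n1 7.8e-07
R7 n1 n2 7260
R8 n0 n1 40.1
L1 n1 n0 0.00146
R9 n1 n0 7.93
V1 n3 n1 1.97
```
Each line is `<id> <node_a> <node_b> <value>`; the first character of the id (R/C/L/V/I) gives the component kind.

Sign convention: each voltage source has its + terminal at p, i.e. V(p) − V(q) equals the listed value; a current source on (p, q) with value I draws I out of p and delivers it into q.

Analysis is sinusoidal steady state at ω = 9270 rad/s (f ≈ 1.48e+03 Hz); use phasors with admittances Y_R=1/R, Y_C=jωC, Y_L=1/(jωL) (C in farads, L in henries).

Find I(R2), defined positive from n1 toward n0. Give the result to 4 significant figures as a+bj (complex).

-0.01016+0.02115j A

Apply KCL at each of the 3 non-ground nodes and solve the resulting linear system.
Node n1: branches {R2, C1, I1, I2, R3, R4, C2, R6, C3, R7, R8, L1, R9, V1} → V_1 = -0.1331+0.2771j
Node n2: branches {R1, C1, I2, R3, R6, R7} → V_2 = -0.06770+0.2722j
Node n3: branches {I1, R4, R5, V1} → V_3 = 1.837+0.2771j
Source currents: i(V1)=-0.2258-0.03552j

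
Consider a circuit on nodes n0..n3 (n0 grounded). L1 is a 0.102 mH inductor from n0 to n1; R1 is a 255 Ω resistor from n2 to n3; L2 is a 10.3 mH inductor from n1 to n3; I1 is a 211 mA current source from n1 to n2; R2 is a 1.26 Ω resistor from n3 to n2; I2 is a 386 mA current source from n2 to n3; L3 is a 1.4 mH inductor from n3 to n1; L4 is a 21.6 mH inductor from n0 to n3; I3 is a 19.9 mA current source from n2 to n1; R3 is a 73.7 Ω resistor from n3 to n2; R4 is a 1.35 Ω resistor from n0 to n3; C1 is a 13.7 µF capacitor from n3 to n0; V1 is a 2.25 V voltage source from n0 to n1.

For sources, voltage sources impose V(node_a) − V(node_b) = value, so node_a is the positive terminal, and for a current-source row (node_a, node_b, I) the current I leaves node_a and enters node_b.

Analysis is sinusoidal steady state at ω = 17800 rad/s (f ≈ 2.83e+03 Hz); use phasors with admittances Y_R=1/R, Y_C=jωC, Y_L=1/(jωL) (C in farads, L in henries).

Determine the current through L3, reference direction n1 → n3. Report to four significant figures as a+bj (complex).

Element admittances at ω=17800 rad/s:
  Y(L1) = 0.000-0.5508j S between n0,n1
  Y(R1) = 0.003922+0.000j S between n2,n3
  Y(L2) = 0.000-0.005454j S between n1,n3
  I1: injects 0.211 A into n2 (from n1)
  Y(R2) = 0.7937+0.000j S between n3,n2
  I2: injects 0.386 A into n3 (from n2)
  Y(L3) = 0.000-0.04013j S between n3,n1
  Y(L4) = 0.000-0.002601j S between n0,n3
  I3: injects 0.0199 A into n1 (from n2)
  Y(R3) = 0.01357+0.000j S between n3,n2
  Y(R4) = 0.7407+0.000j S between n0,n3
  Y(C1) = 0.000+0.2439j S between n3,n0
  V1: constraint V(n0)−V(n1) = 2.25
Assemble and solve the 4×4 MNA system:
  V(n1)=-2.250+0.000j  V(n2)=0.03507+0.06572j  V(n3)=0.2753+0.06572j
  i(V1)=0.1881+1.354j

-0.002637+0.1013j A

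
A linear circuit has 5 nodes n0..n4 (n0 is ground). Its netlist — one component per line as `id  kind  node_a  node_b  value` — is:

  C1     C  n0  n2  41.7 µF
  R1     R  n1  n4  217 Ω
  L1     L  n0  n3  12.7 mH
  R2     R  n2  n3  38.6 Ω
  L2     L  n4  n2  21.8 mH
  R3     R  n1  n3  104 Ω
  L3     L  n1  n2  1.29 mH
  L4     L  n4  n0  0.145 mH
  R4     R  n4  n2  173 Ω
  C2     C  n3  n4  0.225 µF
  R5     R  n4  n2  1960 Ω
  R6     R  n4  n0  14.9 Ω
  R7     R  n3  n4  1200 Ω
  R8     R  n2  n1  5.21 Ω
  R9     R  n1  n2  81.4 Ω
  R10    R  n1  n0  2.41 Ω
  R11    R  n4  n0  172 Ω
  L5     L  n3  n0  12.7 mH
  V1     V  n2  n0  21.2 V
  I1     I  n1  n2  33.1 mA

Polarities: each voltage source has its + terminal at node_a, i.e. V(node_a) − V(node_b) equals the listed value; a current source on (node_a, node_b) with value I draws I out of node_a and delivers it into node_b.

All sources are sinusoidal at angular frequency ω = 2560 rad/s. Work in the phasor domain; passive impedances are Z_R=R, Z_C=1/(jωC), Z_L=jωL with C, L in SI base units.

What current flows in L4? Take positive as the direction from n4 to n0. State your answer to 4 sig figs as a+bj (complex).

Apply KCL at each of the 4 non-ground nodes and solve the resulting linear system.
Node n1: branches {R1, R3, L3, R8, R9, R10, I1} → V_1 = 9.488-5.487j
Node n2: branches {C1, R2, L2, L3, R4, R5, R8, R9, V1, I1} → V_2 = 21.20+0.000j
Node n3: branches {L1, R2, R3, C2, R7, L5} → V_3 = 5.262+7.372j
Node n4: branches {R1, L2, L4, R4, C2, R5, R6, R7, R11} → V_4 = 0.1479+0.06074j
Source currents: i(V1)=-4.565+0.7315j

0.1636-0.3986j A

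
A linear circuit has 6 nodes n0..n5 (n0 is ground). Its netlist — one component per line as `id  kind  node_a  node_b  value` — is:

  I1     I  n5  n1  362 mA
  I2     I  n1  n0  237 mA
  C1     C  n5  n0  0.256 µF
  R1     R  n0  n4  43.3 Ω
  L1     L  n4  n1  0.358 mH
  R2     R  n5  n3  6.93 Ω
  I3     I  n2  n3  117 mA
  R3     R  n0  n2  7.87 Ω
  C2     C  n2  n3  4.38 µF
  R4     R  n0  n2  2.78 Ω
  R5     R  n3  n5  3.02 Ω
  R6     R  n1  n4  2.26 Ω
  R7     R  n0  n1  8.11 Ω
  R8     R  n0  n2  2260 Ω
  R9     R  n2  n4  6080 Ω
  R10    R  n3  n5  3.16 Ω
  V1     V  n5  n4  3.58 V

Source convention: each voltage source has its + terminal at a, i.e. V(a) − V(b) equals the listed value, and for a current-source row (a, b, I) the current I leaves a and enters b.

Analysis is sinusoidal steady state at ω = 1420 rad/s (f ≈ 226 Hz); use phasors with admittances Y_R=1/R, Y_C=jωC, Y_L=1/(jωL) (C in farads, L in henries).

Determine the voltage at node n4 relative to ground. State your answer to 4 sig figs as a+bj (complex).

Element admittances at ω=1420 rad/s:
  I1: injects 0.362 A into n1 (from n5)
  I2: injects 0.237 A into n0 (from n1)
  Y(C1) = 0.000+0.0003635j S between n5,n0
  Y(R1) = 0.02309+0.000j S between n0,n4
  Y(L1) = 0.000-1.967j S between n4,n1
  Y(R2) = 0.1443+0.000j S between n5,n3
  I3: injects 0.117 A into n3 (from n2)
  Y(R3) = 0.1271+0.000j S between n0,n2
  Y(C2) = 0.000+0.006220j S between n2,n3
  Y(R4) = 0.3597+0.000j S between n0,n2
  Y(R5) = 0.3311+0.000j S between n3,n5
  Y(R6) = 0.4425+0.000j S between n1,n4
  Y(R7) = 0.1233+0.000j S between n0,n1
  Y(R8) = 0.0004425+0.000j S between n0,n2
  Y(R9) = 0.0001645+0.000j S between n2,n4
  Y(R10) = 0.3165+0.000j S between n3,n5
  V1: constraint V(n5)−V(n4) = 3.58
Assemble and solve the 6×6 MNA system:
  V(n1)=-0.8294-0.1212j  V(n2)=-0.2366+0.03967j  V(n3)=2.878-0.2573j  V(n4)=-0.8469-0.2328j  V(n5)=2.733-0.2328j
  i(V1)=-0.2469-0.02037j

-0.8469-0.2328j V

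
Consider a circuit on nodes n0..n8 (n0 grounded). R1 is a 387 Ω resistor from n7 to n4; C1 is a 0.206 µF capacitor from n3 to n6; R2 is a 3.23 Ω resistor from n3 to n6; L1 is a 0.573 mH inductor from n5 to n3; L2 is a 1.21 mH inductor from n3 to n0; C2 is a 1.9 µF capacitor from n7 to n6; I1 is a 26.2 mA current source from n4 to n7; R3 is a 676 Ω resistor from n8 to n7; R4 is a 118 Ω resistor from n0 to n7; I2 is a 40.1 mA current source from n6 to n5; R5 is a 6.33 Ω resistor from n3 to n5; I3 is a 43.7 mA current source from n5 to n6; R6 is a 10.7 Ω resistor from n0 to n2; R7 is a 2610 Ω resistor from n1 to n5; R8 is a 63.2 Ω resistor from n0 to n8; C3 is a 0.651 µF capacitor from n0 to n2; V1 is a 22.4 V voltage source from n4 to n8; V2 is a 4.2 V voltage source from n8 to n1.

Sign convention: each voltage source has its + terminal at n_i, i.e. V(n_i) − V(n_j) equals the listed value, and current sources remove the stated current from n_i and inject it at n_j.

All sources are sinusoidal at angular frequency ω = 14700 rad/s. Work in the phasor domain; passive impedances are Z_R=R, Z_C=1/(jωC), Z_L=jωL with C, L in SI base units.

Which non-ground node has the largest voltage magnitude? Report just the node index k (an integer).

4

Element admittances at ω=14700 rad/s:
  Y(R1) = 0.002584+0.000j S between n7,n4
  Y(C1) = 0.000+0.003028j S between n3,n6
  Y(R2) = 0.3096+0.000j S between n3,n6
  Y(L1) = 0.000-0.1187j S between n5,n3
  Y(L2) = 0.000-0.05622j S between n3,n0
  Y(C2) = 0.000+0.02793j S between n7,n6
  I1: injects 0.0262 A into n7 (from n4)
  Y(R3) = 0.001479+0.000j S between n8,n7
  Y(R4) = 0.008475+0.000j S between n0,n7
  I2: injects 0.0401 A into n5 (from n6)
  Y(R5) = 0.1580+0.000j S between n3,n5
  I3: injects 0.0437 A into n6 (from n5)
  Y(R6) = 0.09346+0.000j S between n0,n2
  Y(R7) = 0.0003831+0.000j S between n1,n5
  Y(R8) = 0.01582+0.000j S between n0,n8
  Y(C3) = 0.000+0.009570j S between n0,n2
  V1: constraint V(n4)−V(n8) = 22.4
  V2: constraint V(n8)−V(n1) = 4.2
Assemble and solve the 10×10 MNA system:
  V(n1)=-8.181-0.2075j  V(n2)=0.000+0.000j  V(n3)=-0.2291+1.051j  V(n4)=18.42-0.2075j  V(n5)=-0.2545+1.029j  V(n6)=-0.01639+1.092j  V(n7)=0.4616-1.132j  V(n8)=-3.981-0.2075j
  i(V1)=-0.07260-0.002389j  i(V2)=-0.003037-0.0004737j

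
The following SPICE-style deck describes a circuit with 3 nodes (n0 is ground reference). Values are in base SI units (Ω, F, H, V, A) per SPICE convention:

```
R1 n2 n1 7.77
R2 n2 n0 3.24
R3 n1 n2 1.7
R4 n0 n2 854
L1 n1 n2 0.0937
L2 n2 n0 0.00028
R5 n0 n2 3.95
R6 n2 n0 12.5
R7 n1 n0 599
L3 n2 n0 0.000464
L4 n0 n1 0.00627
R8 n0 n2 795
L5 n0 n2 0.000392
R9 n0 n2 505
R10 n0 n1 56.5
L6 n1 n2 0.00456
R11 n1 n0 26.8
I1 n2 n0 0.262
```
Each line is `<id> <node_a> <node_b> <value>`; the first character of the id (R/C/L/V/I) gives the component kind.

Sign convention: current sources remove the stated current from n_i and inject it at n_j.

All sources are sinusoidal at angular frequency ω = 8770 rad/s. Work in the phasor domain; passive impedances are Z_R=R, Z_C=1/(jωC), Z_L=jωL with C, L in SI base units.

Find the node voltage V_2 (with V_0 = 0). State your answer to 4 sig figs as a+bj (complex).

-0.1299-0.1784j V

Element admittances at ω=8770 rad/s:
  Y(R1) = 0.1287+0.000j S between n2,n1
  Y(R2) = 0.3086+0.000j S between n2,n0
  Y(R3) = 0.5882+0.000j S between n1,n2
  Y(R4) = 0.001171+0.000j S between n0,n2
  Y(L1) = 0.000-0.001217j S between n1,n2
  Y(L2) = 0.000-0.4072j S between n2,n0
  Y(R5) = 0.2532+0.000j S between n0,n2
  Y(R6) = 0.08000+0.000j S between n2,n0
  Y(R7) = 0.001669+0.000j S between n1,n0
  Y(L3) = 0.000-0.2457j S between n2,n0
  Y(L4) = 0.000-0.01819j S between n0,n1
  Y(R8) = 0.001258+0.000j S between n0,n2
  Y(L5) = 0.000-0.2909j S between n0,n2
  Y(R9) = 0.001980+0.000j S between n0,n2
  Y(R10) = 0.01770+0.000j S between n0,n1
  Y(L6) = 0.000-0.02501j S between n1,n2
  Y(R11) = 0.03731+0.000j S between n1,n0
  I1: injects 0.262 A into n0 (from n2)
Assemble and solve the 2×2 MNA system:
  V(n1)=-0.1168-0.1676j  V(n2)=-0.1299-0.1784j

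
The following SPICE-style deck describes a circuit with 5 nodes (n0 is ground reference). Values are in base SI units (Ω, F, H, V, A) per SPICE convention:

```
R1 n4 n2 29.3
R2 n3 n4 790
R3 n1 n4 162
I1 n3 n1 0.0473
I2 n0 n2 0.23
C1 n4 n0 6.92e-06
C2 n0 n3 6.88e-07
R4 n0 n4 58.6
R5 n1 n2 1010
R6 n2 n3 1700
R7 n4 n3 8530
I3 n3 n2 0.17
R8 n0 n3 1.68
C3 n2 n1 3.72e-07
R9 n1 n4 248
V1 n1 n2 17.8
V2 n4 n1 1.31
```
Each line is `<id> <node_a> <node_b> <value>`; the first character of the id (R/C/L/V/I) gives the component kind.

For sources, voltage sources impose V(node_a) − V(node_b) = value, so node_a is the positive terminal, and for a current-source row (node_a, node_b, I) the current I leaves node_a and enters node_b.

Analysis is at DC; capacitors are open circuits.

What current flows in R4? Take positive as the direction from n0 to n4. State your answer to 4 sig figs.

Element admittances at DC:
  Y(R1) = 0.03413 S between n4,n2
  Y(R2) = 0.001266 S between n3,n4
  Y(R3) = 0.006173 S between n1,n4
  I1: injects 0.0473 A into n1 (from n3)
  I2: injects 0.23 A into n2 (from n0)
  Y(C1) = 0.000 S between n4,n0
  Y(C2) = 0.000 S between n0,n3
  Y(R4) = 0.01706 S between n0,n4
  Y(R5) = 0.0009901 S between n1,n2
  Y(R6) = 0.0005882 S between n2,n3
  Y(R7) = 0.0001172 S between n4,n3
  I3: injects 0.17 A into n2 (from n3)
  Y(R8) = 0.5952 S between n0,n3
  Y(C3) = 0.000 S between n2,n1
  Y(R9) = 0.004032 S between n1,n4
  V1: constraint V(n1)−V(n2) = 17.8
  V2: constraint V(n4)−V(n1) = 1.31
Assemble and solve the 6×6 MNA system:
  V(n1)=22.75  V(n2)=4.947  V(n3)=-0.3033  V(n4)=24.06
  i(V1)=-1.067  i(V2)=-1.110

-0.4105 A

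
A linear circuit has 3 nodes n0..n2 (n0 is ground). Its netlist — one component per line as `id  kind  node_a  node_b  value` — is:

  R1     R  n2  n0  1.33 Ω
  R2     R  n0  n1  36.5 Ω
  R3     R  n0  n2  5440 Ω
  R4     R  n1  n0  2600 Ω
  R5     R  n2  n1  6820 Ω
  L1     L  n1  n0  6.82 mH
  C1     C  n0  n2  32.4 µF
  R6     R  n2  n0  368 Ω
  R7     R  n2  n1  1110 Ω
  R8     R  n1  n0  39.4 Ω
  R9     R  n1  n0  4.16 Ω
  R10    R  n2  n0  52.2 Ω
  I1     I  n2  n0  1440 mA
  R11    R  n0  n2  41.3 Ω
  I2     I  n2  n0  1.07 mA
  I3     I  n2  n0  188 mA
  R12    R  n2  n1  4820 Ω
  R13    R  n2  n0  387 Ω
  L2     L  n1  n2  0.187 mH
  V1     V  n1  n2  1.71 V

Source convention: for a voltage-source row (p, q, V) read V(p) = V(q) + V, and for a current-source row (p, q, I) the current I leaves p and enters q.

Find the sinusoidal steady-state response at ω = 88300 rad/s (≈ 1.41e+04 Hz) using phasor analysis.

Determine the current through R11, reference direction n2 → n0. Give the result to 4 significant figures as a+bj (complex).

-0.006003+0.01575j A

MNA unknowns: 2 node voltages V₁..V_2 plus 1 source current (V1)
R1: Y=0.7519+0.000j on G[2,0]
R2: Y=0.02740+0.000j on G[0,1]
R3: Y=0.0001838+0.000j on G[0,2]
R4: Y=0.0003846+0.000j on G[1,0]
R5: Y=0.0001466+0.000j on G[2,1]
L1: Y=0.000-0.001661j on G[1,0]
C1: Y=0.000+2.861j on G[0,2]
R6: Y=0.002717+0.000j on G[2,0]
R7: Y=0.0009009+0.000j on G[2,1]
R8: Y=0.02538+0.000j on G[1,0]
R9: Y=0.2404+0.000j on G[1,0]
R10: Y=0.01916+0.000j on G[2,0]
I1: z[2]−=1.44, z[0]+=1.44
R11: Y=0.02421+0.000j on G[0,2]
I2: z[2]−=0.00107, z[0]+=0.00107
I3: z[2]−=0.188, z[0]+=0.188
R12: Y=0.0002075+0.000j on G[2,1]
R13: Y=0.002584+0.000j on G[2,0]
L2: Y=0.000-0.06056j on G[1,2]
V1: row V1−V2=1.71, i_V1 at 1,2
solve → V1=1.462+0.6504j, V2=-0.2479+0.6504j
aux → i_V1=-0.4324-0.08494j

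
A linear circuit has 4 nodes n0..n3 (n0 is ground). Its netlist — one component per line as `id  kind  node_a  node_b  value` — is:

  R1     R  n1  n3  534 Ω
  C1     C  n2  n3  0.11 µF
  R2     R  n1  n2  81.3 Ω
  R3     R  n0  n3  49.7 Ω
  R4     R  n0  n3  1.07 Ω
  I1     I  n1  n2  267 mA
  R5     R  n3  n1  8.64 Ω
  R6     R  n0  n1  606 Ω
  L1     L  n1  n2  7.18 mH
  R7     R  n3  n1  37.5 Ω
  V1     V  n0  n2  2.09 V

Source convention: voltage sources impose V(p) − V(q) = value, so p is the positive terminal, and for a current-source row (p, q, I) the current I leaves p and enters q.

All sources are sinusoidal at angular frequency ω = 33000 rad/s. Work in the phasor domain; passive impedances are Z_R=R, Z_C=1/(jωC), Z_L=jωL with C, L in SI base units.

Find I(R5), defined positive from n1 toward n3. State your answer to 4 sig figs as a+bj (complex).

MNA unknowns: 3 node voltages V₁..V_3 plus 1 source current (V1)
R1: Y=0.001873+0.000j on G[1,3]
C1: Y=0.000+0.003630j on G[2,3]
R2: Y=0.01230+0.000j on G[1,2]
R3: Y=0.02012+0.000j on G[0,3]
R4: Y=0.9346+0.000j on G[0,3]
I1: z[1]−=0.267, z[2]+=0.267
R5: Y=0.1157+0.000j on G[3,1]
R6: Y=0.001650+0.000j on G[0,1]
L1: Y=0.000-0.004220j on G[1,2]
R7: Y=0.02667+0.000j on G[3,1]
V1: row V0−V2=2.09, i_V1 at 0,2
solve → V1=-2.101-0.006548j, V2=-2.090+0.000j, V3=-0.2759-0.006852j
aux → i_V1=-0.2669-0.006552j

-0.2113+3.512e-05j A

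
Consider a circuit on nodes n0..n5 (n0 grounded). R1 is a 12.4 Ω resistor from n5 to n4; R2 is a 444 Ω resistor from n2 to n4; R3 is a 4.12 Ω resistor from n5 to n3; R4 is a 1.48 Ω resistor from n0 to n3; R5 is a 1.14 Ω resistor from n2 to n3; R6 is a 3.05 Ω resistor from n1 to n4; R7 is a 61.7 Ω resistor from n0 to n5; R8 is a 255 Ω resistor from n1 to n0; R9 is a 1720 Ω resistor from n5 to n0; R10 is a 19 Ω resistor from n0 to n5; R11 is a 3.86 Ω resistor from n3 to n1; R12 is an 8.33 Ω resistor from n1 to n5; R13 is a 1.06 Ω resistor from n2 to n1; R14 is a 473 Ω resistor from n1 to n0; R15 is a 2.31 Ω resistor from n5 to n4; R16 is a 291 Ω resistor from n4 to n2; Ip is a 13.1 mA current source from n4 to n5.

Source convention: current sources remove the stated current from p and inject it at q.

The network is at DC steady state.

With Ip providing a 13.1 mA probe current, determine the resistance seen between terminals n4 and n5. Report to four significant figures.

R_eq = 1.468 Ω

MNA unknowns: 5 node voltages V₁..V_5
R1: Y=0.08065 on G[5,4]
R2: Y=0.002252 on G[2,4]
R3: Y=0.2427 on G[5,3]
R4: Y=0.6757 on G[0,3]
R5: Y=0.8772 on G[2,3]
R6: Y=0.3279 on G[1,4]
R7: Y=0.01621 on G[0,5]
R8: Y=0.003922 on G[1,0]
R9: Y=0.0005814 on G[5,0]
R10: Y=0.05263 on G[0,5]
R11: Y=0.2591 on G[3,1]
R12: Y=0.1200 on G[1,5]
R13: Y=0.9434 on G[2,1]
R14: Y=0.002114 on G[1,0]
R15: Y=0.4329 on G[5,4]
R16: Y=0.003436 on G[4,2]
Ip: z[4]−=0.0131, z[5]+=0.0131
solve → V1=-0.003433, V2=-0.002103, V3=-0.0006026, V4=-0.01307, V5=0.006164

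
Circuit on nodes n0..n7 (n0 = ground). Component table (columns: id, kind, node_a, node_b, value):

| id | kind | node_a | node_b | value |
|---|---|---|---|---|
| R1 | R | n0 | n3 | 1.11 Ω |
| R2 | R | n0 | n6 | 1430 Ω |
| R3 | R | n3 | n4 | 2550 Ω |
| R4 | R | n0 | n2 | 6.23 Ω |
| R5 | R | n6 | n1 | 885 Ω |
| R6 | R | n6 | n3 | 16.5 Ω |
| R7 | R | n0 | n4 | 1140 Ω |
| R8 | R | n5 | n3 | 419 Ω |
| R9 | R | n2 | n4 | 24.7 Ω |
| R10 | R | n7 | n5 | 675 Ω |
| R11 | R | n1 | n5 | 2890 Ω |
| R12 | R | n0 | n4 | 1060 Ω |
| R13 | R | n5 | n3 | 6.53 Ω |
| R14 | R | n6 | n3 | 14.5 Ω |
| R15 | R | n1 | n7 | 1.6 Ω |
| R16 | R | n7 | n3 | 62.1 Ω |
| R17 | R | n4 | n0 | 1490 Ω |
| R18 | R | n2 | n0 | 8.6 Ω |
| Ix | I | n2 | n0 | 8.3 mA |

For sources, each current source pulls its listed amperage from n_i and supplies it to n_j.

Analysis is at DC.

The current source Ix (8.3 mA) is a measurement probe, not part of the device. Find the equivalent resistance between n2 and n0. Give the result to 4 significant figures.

R_eq = 3.578 Ω

Element admittances at DC:
  Y(R1) = 0.9009 S between n0,n3
  Y(R2) = 0.0006993 S between n0,n6
  Y(R3) = 0.0003922 S between n3,n4
  Y(R4) = 0.1605 S between n0,n2
  Y(R5) = 0.001130 S between n6,n1
  Y(R6) = 0.06061 S between n6,n3
  Y(R7) = 0.0008772 S between n0,n4
  Y(R8) = 0.002387 S between n5,n3
  Y(R9) = 0.04049 S between n2,n4
  Y(R10) = 0.001481 S between n7,n5
  Y(R11) = 0.0003460 S between n1,n5
  Y(R12) = 0.0009434 S between n0,n4
  Y(R13) = 0.1531 S between n5,n3
  Y(R14) = 0.06897 S between n6,n3
  Y(R15) = 0.6250 S between n1,n7
  Y(R16) = 0.01610 S between n7,n3
  Y(R17) = 0.0006711 S between n4,n0
  Y(R18) = 0.1163 S between n2,n0
  Ix: injects 0.0083 A into n0 (from n2)
Assemble and solve the 7×7 MNA system:
  V(n1)=-1.205e-05  V(n2)=-0.02970  V(n3)=-1.205e-05  V(n4)=-0.02772  V(n5)=-1.205e-05  V(n6)=-1.199e-05  V(n7)=-1.205e-05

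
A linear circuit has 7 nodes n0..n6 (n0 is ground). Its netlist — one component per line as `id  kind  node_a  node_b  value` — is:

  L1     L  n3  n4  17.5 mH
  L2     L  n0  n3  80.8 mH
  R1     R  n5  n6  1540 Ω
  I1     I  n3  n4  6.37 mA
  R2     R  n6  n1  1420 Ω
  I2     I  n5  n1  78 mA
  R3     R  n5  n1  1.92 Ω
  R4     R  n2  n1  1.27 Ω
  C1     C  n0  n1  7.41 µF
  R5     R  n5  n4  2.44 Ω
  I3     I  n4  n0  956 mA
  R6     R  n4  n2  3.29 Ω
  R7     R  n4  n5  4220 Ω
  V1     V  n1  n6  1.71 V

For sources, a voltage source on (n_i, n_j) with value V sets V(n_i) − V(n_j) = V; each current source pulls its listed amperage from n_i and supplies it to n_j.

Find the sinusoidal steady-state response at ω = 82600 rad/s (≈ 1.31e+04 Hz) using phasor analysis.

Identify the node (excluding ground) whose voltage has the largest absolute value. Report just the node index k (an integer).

Apply KCL at each of the 6 non-ground nodes and solve the resulting linear system.
Node n1: branches {R2, I2, R3, R4, C1, V1} → V_1 = -0.0004438+1.560j
Node n2: branches {R4, R6} → V_2 = -0.6147+1.560j
Node n3: branches {L1, L2, I1} → V_3 = -1.813-6.286j
Node n4: branches {L1, I1, R5, I3, R6, R7} → V_4 = -2.206+1.560j
Node n5: branches {R1, I2, R3, R5, R7} → V_5 = -1.056+1.560j
Node n6: branches {R1, R2, V1} → V_6 = -1.710+1.560j
Source currents: i(V1)=-0.001629+1.730e-07j

3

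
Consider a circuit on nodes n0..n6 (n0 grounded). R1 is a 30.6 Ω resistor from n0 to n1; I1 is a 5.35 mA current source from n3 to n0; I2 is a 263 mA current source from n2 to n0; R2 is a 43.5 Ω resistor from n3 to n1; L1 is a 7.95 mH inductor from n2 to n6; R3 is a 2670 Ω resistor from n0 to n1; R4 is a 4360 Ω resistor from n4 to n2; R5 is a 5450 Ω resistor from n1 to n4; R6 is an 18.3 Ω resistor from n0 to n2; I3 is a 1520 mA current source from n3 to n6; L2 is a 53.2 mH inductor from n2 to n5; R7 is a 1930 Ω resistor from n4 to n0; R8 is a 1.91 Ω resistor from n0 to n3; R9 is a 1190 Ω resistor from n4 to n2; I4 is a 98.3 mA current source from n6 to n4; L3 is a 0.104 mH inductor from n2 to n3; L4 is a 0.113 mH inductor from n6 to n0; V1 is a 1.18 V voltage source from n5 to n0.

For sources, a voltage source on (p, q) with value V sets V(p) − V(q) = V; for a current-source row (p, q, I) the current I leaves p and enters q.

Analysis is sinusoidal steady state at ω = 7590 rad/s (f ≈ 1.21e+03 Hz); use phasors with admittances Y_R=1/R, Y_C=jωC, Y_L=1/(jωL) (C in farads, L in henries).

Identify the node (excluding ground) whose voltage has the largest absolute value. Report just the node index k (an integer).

4

MNA unknowns: 6 node voltages V₁..V_6 plus 1 source current (V1)
R1: Y=0.03268+0.000j on G[0,1]
I1: z[3]−=0.00535, z[0]+=0.00535
I2: z[2]−=0.263, z[0]+=0.263
R2: Y=0.02299+0.000j on G[3,1]
L1: Y=0.000-0.01657j on G[2,6]
R3: Y=0.0003745+0.000j on G[0,1]
R4: Y=0.0002294+0.000j on G[4,2]
R5: Y=0.0001835+0.000j on G[1,4]
R6: Y=0.05464+0.000j on G[0,2]
I3: z[3]−=1.52, z[6]+=1.52
L2: Y=0.000-0.002477j on G[2,5]
R7: Y=0.0005181+0.000j on G[4,0]
R8: Y=0.5236+0.000j on G[0,3]
R9: Y=0.0008403+0.000j on G[4,2]
I4: z[6]−=0.0983, z[4]+=0.0983
L3: Y=0.000-1.267j on G[2,3]
L4: Y=0.000-1.166j on G[6,0]
V1: row V5−V0=1.18, i_V1 at 5,0
solve → V1=-1.002-0.03839j, V2=-2.840-0.1133j, V3=-2.879-0.09332j, V4=53.68-0.07240j, V5=1.180+0.000j, V6=-0.03980+1.201j
aux → i_V1=-0.0002806+0.009955j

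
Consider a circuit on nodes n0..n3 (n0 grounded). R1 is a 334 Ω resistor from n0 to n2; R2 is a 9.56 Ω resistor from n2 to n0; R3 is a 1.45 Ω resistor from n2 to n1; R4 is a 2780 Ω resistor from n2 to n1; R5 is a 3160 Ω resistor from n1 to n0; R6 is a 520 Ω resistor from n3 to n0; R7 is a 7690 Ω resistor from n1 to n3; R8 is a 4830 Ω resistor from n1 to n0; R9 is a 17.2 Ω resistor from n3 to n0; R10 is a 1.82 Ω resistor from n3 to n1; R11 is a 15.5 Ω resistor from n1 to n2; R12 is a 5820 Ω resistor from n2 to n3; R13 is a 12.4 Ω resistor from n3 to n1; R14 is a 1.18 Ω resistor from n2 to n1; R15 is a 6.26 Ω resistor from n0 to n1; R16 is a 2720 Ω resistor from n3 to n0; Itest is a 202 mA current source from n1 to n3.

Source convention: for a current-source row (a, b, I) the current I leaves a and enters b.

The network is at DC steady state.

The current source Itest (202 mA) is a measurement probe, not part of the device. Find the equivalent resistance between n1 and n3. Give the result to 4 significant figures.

R_eq = 1.472 Ω

MNA unknowns: 3 node voltages V₁..V_3
R1: Y=0.002994 on G[0,2]
R2: Y=0.1046 on G[2,0]
R3: Y=0.6897 on G[2,1]
R4: Y=0.0003597 on G[2,1]
R5: Y=0.0003165 on G[1,0]
R6: Y=0.001923 on G[3,0]
R7: Y=0.0001300 on G[1,3]
R8: Y=0.0002070 on G[1,0]
R9: Y=0.05814 on G[3,0]
R10: Y=0.5495 on G[3,1]
R11: Y=0.06452 on G[1,2]
R12: Y=0.0001718 on G[2,3]
R13: Y=0.08065 on G[3,1]
R14: Y=0.8475 on G[2,1]
R15: Y=0.1597 on G[0,1]
R16: Y=0.0003676 on G[3,0]
Itest: z[1]−=0.202, z[3]+=0.202
solve → V1=-0.05589, V2=-0.05234, V3=0.2414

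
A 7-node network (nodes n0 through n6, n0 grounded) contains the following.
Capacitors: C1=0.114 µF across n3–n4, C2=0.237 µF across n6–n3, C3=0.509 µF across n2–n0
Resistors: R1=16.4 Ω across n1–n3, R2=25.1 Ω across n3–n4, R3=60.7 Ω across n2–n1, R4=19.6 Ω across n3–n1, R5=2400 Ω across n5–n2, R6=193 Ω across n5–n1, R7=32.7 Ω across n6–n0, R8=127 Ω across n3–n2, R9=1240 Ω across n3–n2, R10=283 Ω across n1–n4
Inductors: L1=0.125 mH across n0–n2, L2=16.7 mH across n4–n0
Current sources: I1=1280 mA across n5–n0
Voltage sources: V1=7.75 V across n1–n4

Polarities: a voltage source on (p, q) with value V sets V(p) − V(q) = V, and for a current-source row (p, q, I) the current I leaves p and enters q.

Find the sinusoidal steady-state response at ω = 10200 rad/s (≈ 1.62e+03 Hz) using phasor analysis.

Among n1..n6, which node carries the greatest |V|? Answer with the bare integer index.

Apply KCL at each of the 6 non-ground nodes and solve the resulting linear system.
Node n1: branches {R1, R3, R4, R6, R10, V1} → V_1 = -44.53-9.746j
Node n2: branches {R3, L1, R5, R8, C3, R9} → V_2 = 0.2558-1.585j
Node n3: branches {C1, R1, R2, C2, R4, R8, R9} → V_3 = -44.10-8.694j
Node n4: branches {C1, R2, L2, R10, V1} → V_4 = -52.28-9.746j
Node n5: branches {R5, R6, I1} → V_5 = -269.8-9.139j
Node n6: branches {C2, R7} → V_6 = 0.4091-3.518j
Source currents: i(V1)=-0.4092+0.2555j

5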